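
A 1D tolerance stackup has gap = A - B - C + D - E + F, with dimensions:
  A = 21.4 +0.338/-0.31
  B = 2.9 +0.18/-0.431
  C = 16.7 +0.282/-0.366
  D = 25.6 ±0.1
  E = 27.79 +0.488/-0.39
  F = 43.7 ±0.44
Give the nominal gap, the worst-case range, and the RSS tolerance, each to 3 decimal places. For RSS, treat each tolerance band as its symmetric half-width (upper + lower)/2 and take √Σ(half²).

nominal=43.310 wc=[41.510,45.375] rss=0.836

Stack each dimension's contribution:
  +A: nom +21.400 → Σnom=21.400; wc +0.338/-0.310 → slack +0.338/-0.310; half-tol=0.324, Σhalf²=0.104976
  -B: nom -2.900 → Σnom=18.500; wc +0.431/-0.180 → slack +0.769/-0.490; half-tol=0.305, Σhalf²=0.198306
  -C: nom -16.700 → Σnom=1.800; wc +0.366/-0.282 → slack +1.135/-0.772; half-tol=0.324, Σhalf²=0.303282
  +D: nom +25.600 → Σnom=27.400; wc +0.100/-0.100 → slack +1.235/-0.872; half-tol=0.100, Σhalf²=0.313282
  -E: nom -27.790 → Σnom=-0.390; wc +0.390/-0.488 → slack +1.625/-1.360; half-tol=0.439, Σhalf²=0.506003
  +F: nom +43.700 → Σnom=43.310; wc +0.440/-0.440 → slack +2.065/-1.800; half-tol=0.440, Σhalf²=0.699603
Nominal = 43.310. Worst-case = [43.310 - 1.800, 43.310 + 2.065] = [41.510, 45.375]. RSS = √0.699603 = 0.836.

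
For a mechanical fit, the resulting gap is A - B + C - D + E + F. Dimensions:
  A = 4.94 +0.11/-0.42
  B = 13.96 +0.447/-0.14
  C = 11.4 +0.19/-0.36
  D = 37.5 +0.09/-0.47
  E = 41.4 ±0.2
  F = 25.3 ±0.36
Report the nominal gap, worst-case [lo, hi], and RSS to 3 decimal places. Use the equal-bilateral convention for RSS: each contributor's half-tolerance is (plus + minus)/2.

nominal=31.580 wc=[29.703,33.050] rss=0.693

Stack each dimension's contribution:
  +A: nom +4.940 → Σnom=4.940; wc +0.110/-0.420 → slack +0.110/-0.420; half-tol=0.265, Σhalf²=0.070225
  -B: nom -13.960 → Σnom=-9.020; wc +0.140/-0.447 → slack +0.250/-0.867; half-tol=0.293, Σhalf²=0.156367
  +C: nom +11.400 → Σnom=2.380; wc +0.190/-0.360 → slack +0.440/-1.227; half-tol=0.275, Σhalf²=0.231992
  -D: nom -37.500 → Σnom=-35.120; wc +0.470/-0.090 → slack +0.910/-1.317; half-tol=0.280, Σhalf²=0.310392
  +E: nom +41.400 → Σnom=6.280; wc +0.200/-0.200 → slack +1.110/-1.517; half-tol=0.200, Σhalf²=0.350392
  +F: nom +25.300 → Σnom=31.580; wc +0.360/-0.360 → slack +1.470/-1.877; half-tol=0.360, Σhalf²=0.479992
Nominal = 31.580. Worst-case = [31.580 - 1.877, 31.580 + 1.470] = [29.703, 33.050]. RSS = √0.479992 = 0.693.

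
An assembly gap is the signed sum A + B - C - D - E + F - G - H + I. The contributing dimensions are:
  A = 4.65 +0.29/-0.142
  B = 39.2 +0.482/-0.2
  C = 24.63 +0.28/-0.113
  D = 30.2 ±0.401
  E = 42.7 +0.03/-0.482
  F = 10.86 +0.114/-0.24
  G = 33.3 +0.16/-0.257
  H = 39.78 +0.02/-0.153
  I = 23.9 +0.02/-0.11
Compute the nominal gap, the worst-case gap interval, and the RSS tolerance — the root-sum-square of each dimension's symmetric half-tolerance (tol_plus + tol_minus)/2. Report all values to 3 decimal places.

nominal=-92.000 wc=[-93.583,-89.688] rss=0.717

Stack each dimension's contribution:
  +A: nom +4.650 → Σnom=4.650; wc +0.290/-0.142 → slack +0.290/-0.142; half-tol=0.216, Σhalf²=0.046656
  +B: nom +39.200 → Σnom=43.850; wc +0.482/-0.200 → slack +0.772/-0.342; half-tol=0.341, Σhalf²=0.162937
  -C: nom -24.630 → Σnom=19.220; wc +0.113/-0.280 → slack +0.885/-0.622; half-tol=0.197, Σhalf²=0.201549
  -D: nom -30.200 → Σnom=-10.980; wc +0.401/-0.401 → slack +1.286/-1.023; half-tol=0.401, Σhalf²=0.362350
  -E: nom -42.700 → Σnom=-53.680; wc +0.482/-0.030 → slack +1.768/-1.053; half-tol=0.256, Σhalf²=0.427886
  +F: nom +10.860 → Σnom=-42.820; wc +0.114/-0.240 → slack +1.882/-1.293; half-tol=0.177, Σhalf²=0.459215
  -G: nom -33.300 → Σnom=-76.120; wc +0.257/-0.160 → slack +2.139/-1.453; half-tol=0.209, Σhalf²=0.502687
  -H: nom -39.780 → Σnom=-115.900; wc +0.153/-0.020 → slack +2.292/-1.473; half-tol=0.086, Σhalf²=0.510170
  +I: nom +23.900 → Σnom=-92.000; wc +0.020/-0.110 → slack +2.312/-1.583; half-tol=0.065, Σhalf²=0.514395
Nominal = -92.000. Worst-case = [-92.000 - 1.583, -92.000 + 2.312] = [-93.583, -89.688]. RSS = √0.514395 = 0.717.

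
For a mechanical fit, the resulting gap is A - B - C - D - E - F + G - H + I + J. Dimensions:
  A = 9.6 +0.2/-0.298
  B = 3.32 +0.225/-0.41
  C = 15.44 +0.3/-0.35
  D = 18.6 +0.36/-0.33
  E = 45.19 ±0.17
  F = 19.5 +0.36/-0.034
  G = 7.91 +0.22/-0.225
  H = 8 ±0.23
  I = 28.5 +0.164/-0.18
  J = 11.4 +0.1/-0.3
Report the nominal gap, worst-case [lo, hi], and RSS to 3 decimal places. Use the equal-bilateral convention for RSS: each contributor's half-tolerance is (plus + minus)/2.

nominal=-52.640 wc=[-55.288,-50.432] rss=0.792

Stack each dimension's contribution:
  +A: nom +9.600 → Σnom=9.600; wc +0.200/-0.298 → slack +0.200/-0.298; half-tol=0.249, Σhalf²=0.062001
  -B: nom -3.320 → Σnom=6.280; wc +0.410/-0.225 → slack +0.610/-0.523; half-tol=0.318, Σhalf²=0.162807
  -C: nom -15.440 → Σnom=-9.160; wc +0.350/-0.300 → slack +0.960/-0.823; half-tol=0.325, Σhalf²=0.268432
  -D: nom -18.600 → Σnom=-27.760; wc +0.330/-0.360 → slack +1.290/-1.183; half-tol=0.345, Σhalf²=0.387457
  -E: nom -45.190 → Σnom=-72.950; wc +0.170/-0.170 → slack +1.460/-1.353; half-tol=0.170, Σhalf²=0.416357
  -F: nom -19.500 → Σnom=-92.450; wc +0.034/-0.360 → slack +1.494/-1.713; half-tol=0.197, Σhalf²=0.455166
  +G: nom +7.910 → Σnom=-84.540; wc +0.220/-0.225 → slack +1.714/-1.938; half-tol=0.223, Σhalf²=0.504672
  -H: nom -8.000 → Σnom=-92.540; wc +0.230/-0.230 → slack +1.944/-2.168; half-tol=0.230, Σhalf²=0.557573
  +I: nom +28.500 → Σnom=-64.040; wc +0.164/-0.180 → slack +2.108/-2.348; half-tol=0.172, Σhalf²=0.587156
  +J: nom +11.400 → Σnom=-52.640; wc +0.100/-0.300 → slack +2.208/-2.648; half-tol=0.200, Σhalf²=0.627157
Nominal = -52.640. Worst-case = [-52.640 - 2.648, -52.640 + 2.208] = [-55.288, -50.432]. RSS = √0.627157 = 0.792.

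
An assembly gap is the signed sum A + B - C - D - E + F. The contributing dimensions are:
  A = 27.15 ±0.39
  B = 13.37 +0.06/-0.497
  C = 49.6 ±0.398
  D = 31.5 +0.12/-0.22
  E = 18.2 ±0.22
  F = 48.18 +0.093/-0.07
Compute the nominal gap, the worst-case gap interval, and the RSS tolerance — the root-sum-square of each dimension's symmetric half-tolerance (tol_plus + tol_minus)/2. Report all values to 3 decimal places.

Stack each dimension's contribution:
  +A: nom +27.150 → Σnom=27.150; wc +0.390/-0.390 → slack +0.390/-0.390; half-tol=0.390, Σhalf²=0.152100
  +B: nom +13.370 → Σnom=40.520; wc +0.060/-0.497 → slack +0.450/-0.887; half-tol=0.278, Σhalf²=0.229662
  -C: nom -49.600 → Σnom=-9.080; wc +0.398/-0.398 → slack +0.848/-1.285; half-tol=0.398, Σhalf²=0.388066
  -D: nom -31.500 → Σnom=-40.580; wc +0.220/-0.120 → slack +1.068/-1.405; half-tol=0.170, Σhalf²=0.416966
  -E: nom -18.200 → Σnom=-58.780; wc +0.220/-0.220 → slack +1.288/-1.625; half-tol=0.220, Σhalf²=0.465366
  +F: nom +48.180 → Σnom=-10.600; wc +0.093/-0.070 → slack +1.381/-1.695; half-tol=0.082, Σhalf²=0.472009
Nominal = -10.600. Worst-case = [-10.600 - 1.695, -10.600 + 1.381] = [-12.295, -9.219]. RSS = √0.472009 = 0.687.

nominal=-10.600 wc=[-12.295,-9.219] rss=0.687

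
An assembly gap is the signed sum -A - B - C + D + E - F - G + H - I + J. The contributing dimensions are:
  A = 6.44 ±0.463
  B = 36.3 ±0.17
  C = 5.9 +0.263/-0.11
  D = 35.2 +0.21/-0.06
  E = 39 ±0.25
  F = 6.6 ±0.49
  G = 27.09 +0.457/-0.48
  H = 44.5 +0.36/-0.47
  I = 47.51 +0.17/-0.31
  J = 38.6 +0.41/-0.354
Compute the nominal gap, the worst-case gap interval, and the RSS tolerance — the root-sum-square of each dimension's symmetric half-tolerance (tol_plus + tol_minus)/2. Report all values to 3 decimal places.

nominal=27.460 wc=[24.313,30.713] rss=1.093

Stack each dimension's contribution:
  -A: nom -6.440 → Σnom=-6.440; wc +0.463/-0.463 → slack +0.463/-0.463; half-tol=0.463, Σhalf²=0.214369
  -B: nom -36.300 → Σnom=-42.740; wc +0.170/-0.170 → slack +0.633/-0.633; half-tol=0.170, Σhalf²=0.243269
  -C: nom -5.900 → Σnom=-48.640; wc +0.110/-0.263 → slack +0.743/-0.896; half-tol=0.186, Σhalf²=0.278051
  +D: nom +35.200 → Σnom=-13.440; wc +0.210/-0.060 → slack +0.953/-0.956; half-tol=0.135, Σhalf²=0.296276
  +E: nom +39.000 → Σnom=25.560; wc +0.250/-0.250 → slack +1.203/-1.206; half-tol=0.250, Σhalf²=0.358776
  -F: nom -6.600 → Σnom=18.960; wc +0.490/-0.490 → slack +1.693/-1.696; half-tol=0.490, Σhalf²=0.598876
  -G: nom -27.090 → Σnom=-8.130; wc +0.480/-0.457 → slack +2.173/-2.153; half-tol=0.469, Σhalf²=0.818369
  +H: nom +44.500 → Σnom=36.370; wc +0.360/-0.470 → slack +2.533/-2.623; half-tol=0.415, Σhalf²=0.990594
  -I: nom -47.510 → Σnom=-11.140; wc +0.310/-0.170 → slack +2.843/-2.793; half-tol=0.240, Σhalf²=1.048194
  +J: nom +38.600 → Σnom=27.460; wc +0.410/-0.354 → slack +3.253/-3.147; half-tol=0.382, Σhalf²=1.194117
Nominal = 27.460. Worst-case = [27.460 - 3.147, 27.460 + 3.253] = [24.313, 30.713]. RSS = √1.194117 = 1.093.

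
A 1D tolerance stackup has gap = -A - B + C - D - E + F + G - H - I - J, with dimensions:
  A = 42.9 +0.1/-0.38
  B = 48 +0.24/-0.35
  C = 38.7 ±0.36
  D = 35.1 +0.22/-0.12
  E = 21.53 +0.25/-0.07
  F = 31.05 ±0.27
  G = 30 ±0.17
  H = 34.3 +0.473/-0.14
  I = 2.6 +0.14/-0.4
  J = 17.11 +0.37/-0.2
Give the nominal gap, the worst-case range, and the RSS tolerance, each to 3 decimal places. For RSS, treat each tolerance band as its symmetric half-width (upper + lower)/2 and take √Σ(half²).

nominal=-101.790 wc=[-104.383,-99.330] rss=0.824

Stack each dimension's contribution:
  -A: nom -42.900 → Σnom=-42.900; wc +0.380/-0.100 → slack +0.380/-0.100; half-tol=0.240, Σhalf²=0.057600
  -B: nom -48.000 → Σnom=-90.900; wc +0.350/-0.240 → slack +0.730/-0.340; half-tol=0.295, Σhalf²=0.144625
  +C: nom +38.700 → Σnom=-52.200; wc +0.360/-0.360 → slack +1.090/-0.700; half-tol=0.360, Σhalf²=0.274225
  -D: nom -35.100 → Σnom=-87.300; wc +0.120/-0.220 → slack +1.210/-0.920; half-tol=0.170, Σhalf²=0.303125
  -E: nom -21.530 → Σnom=-108.830; wc +0.070/-0.250 → slack +1.280/-1.170; half-tol=0.160, Σhalf²=0.328725
  +F: nom +31.050 → Σnom=-77.780; wc +0.270/-0.270 → slack +1.550/-1.440; half-tol=0.270, Σhalf²=0.401625
  +G: nom +30.000 → Σnom=-47.780; wc +0.170/-0.170 → slack +1.720/-1.610; half-tol=0.170, Σhalf²=0.430525
  -H: nom -34.300 → Σnom=-82.080; wc +0.140/-0.473 → slack +1.860/-2.083; half-tol=0.306, Σhalf²=0.524467
  -I: nom -2.600 → Σnom=-84.680; wc +0.400/-0.140 → slack +2.260/-2.223; half-tol=0.270, Σhalf²=0.597367
  -J: nom -17.110 → Σnom=-101.790; wc +0.200/-0.370 → slack +2.460/-2.593; half-tol=0.285, Σhalf²=0.678592
Nominal = -101.790. Worst-case = [-101.790 - 2.593, -101.790 + 2.460] = [-104.383, -99.330]. RSS = √0.678592 = 0.824.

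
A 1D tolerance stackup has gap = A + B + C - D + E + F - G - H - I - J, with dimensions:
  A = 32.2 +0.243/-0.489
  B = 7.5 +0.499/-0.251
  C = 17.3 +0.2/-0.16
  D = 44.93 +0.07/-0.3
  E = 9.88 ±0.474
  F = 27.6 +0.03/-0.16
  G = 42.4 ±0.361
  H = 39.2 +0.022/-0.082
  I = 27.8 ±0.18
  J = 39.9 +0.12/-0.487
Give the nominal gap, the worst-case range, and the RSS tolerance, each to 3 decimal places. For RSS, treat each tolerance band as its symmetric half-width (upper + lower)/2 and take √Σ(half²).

nominal=-99.750 wc=[-102.037,-96.894] rss=0.912

Stack each dimension's contribution:
  +A: nom +32.200 → Σnom=32.200; wc +0.243/-0.489 → slack +0.243/-0.489; half-tol=0.366, Σhalf²=0.133956
  +B: nom +7.500 → Σnom=39.700; wc +0.499/-0.251 → slack +0.742/-0.740; half-tol=0.375, Σhalf²=0.274581
  +C: nom +17.300 → Σnom=57.000; wc +0.200/-0.160 → slack +0.942/-0.900; half-tol=0.180, Σhalf²=0.306981
  -D: nom -44.930 → Σnom=12.070; wc +0.300/-0.070 → slack +1.242/-0.970; half-tol=0.185, Σhalf²=0.341206
  +E: nom +9.880 → Σnom=21.950; wc +0.474/-0.474 → slack +1.716/-1.444; half-tol=0.474, Σhalf²=0.565882
  +F: nom +27.600 → Σnom=49.550; wc +0.030/-0.160 → slack +1.746/-1.604; half-tol=0.095, Σhalf²=0.574907
  -G: nom -42.400 → Σnom=7.150; wc +0.361/-0.361 → slack +2.107/-1.965; half-tol=0.361, Σhalf²=0.705228
  -H: nom -39.200 → Σnom=-32.050; wc +0.082/-0.022 → slack +2.189/-1.987; half-tol=0.052, Σhalf²=0.707932
  -I: nom -27.800 → Σnom=-59.850; wc +0.180/-0.180 → slack +2.369/-2.167; half-tol=0.180, Σhalf²=0.740332
  -J: nom -39.900 → Σnom=-99.750; wc +0.487/-0.120 → slack +2.856/-2.287; half-tol=0.303, Σhalf²=0.832444
Nominal = -99.750. Worst-case = [-99.750 - 2.287, -99.750 + 2.856] = [-102.037, -96.894]. RSS = √0.832444 = 0.912.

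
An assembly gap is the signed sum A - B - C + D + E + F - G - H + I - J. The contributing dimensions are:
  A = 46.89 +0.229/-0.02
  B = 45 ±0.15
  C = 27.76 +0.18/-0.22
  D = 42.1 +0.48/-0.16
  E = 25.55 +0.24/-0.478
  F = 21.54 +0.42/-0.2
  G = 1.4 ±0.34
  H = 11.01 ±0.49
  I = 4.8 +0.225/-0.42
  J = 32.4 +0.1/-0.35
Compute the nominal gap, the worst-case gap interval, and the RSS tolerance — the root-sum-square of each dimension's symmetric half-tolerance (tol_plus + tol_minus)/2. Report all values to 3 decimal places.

Stack each dimension's contribution:
  +A: nom +46.890 → Σnom=46.890; wc +0.229/-0.020 → slack +0.229/-0.020; half-tol=0.124, Σhalf²=0.015500
  -B: nom -45.000 → Σnom=1.890; wc +0.150/-0.150 → slack +0.379/-0.170; half-tol=0.150, Σhalf²=0.038000
  -C: nom -27.760 → Σnom=-25.870; wc +0.220/-0.180 → slack +0.599/-0.350; half-tol=0.200, Σhalf²=0.078000
  +D: nom +42.100 → Σnom=16.230; wc +0.480/-0.160 → slack +1.079/-0.510; half-tol=0.320, Σhalf²=0.180400
  +E: nom +25.550 → Σnom=41.780; wc +0.240/-0.478 → slack +1.319/-0.988; half-tol=0.359, Σhalf²=0.309281
  +F: nom +21.540 → Σnom=63.320; wc +0.420/-0.200 → slack +1.739/-1.188; half-tol=0.310, Σhalf²=0.405381
  -G: nom -1.400 → Σnom=61.920; wc +0.340/-0.340 → slack +2.079/-1.528; half-tol=0.340, Σhalf²=0.520981
  -H: nom -11.010 → Σnom=50.910; wc +0.490/-0.490 → slack +2.569/-2.018; half-tol=0.490, Σhalf²=0.761081
  +I: nom +4.800 → Σnom=55.710; wc +0.225/-0.420 → slack +2.794/-2.438; half-tol=0.323, Σhalf²=0.865088
  -J: nom -32.400 → Σnom=23.310; wc +0.350/-0.100 → slack +3.144/-2.538; half-tol=0.225, Σhalf²=0.915713
Nominal = 23.310. Worst-case = [23.310 - 2.538, 23.310 + 3.144] = [20.772, 26.454]. RSS = √0.915713 = 0.957.

nominal=23.310 wc=[20.772,26.454] rss=0.957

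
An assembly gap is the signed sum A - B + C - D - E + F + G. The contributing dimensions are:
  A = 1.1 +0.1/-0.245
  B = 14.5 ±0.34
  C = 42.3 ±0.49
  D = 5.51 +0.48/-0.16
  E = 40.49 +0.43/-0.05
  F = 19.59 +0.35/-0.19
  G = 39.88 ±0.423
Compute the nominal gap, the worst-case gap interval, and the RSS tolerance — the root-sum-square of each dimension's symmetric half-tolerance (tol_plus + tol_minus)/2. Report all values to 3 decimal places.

nominal=42.370 wc=[39.772,44.283] rss=0.893

Stack each dimension's contribution:
  +A: nom +1.100 → Σnom=1.100; wc +0.100/-0.245 → slack +0.100/-0.245; half-tol=0.172, Σhalf²=0.029756
  -B: nom -14.500 → Σnom=-13.400; wc +0.340/-0.340 → slack +0.440/-0.585; half-tol=0.340, Σhalf²=0.145356
  +C: nom +42.300 → Σnom=28.900; wc +0.490/-0.490 → slack +0.930/-1.075; half-tol=0.490, Σhalf²=0.385456
  -D: nom -5.510 → Σnom=23.390; wc +0.160/-0.480 → slack +1.090/-1.555; half-tol=0.320, Σhalf²=0.487856
  -E: nom -40.490 → Σnom=-17.100; wc +0.050/-0.430 → slack +1.140/-1.985; half-tol=0.240, Σhalf²=0.545456
  +F: nom +19.590 → Σnom=2.490; wc +0.350/-0.190 → slack +1.490/-2.175; half-tol=0.270, Σhalf²=0.618356
  +G: nom +39.880 → Σnom=42.370; wc +0.423/-0.423 → slack +1.913/-2.598; half-tol=0.423, Σhalf²=0.797285
Nominal = 42.370. Worst-case = [42.370 - 2.598, 42.370 + 1.913] = [39.772, 44.283]. RSS = √0.797285 = 0.893.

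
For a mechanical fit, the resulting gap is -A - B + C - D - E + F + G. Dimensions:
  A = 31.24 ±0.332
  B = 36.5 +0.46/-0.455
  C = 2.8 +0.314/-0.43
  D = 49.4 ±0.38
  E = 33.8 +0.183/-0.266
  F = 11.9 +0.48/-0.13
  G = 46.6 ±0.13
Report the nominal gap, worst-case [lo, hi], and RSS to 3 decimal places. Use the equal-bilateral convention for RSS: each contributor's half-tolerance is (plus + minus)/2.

nominal=-89.640 wc=[-91.685,-87.283] rss=0.873

Stack each dimension's contribution:
  -A: nom -31.240 → Σnom=-31.240; wc +0.332/-0.332 → slack +0.332/-0.332; half-tol=0.332, Σhalf²=0.110224
  -B: nom -36.500 → Σnom=-67.740; wc +0.455/-0.460 → slack +0.787/-0.792; half-tol=0.458, Σhalf²=0.319530
  +C: nom +2.800 → Σnom=-64.940; wc +0.314/-0.430 → slack +1.101/-1.222; half-tol=0.372, Σhalf²=0.457914
  -D: nom -49.400 → Σnom=-114.340; wc +0.380/-0.380 → slack +1.481/-1.602; half-tol=0.380, Σhalf²=0.602314
  -E: nom -33.800 → Σnom=-148.140; wc +0.266/-0.183 → slack +1.747/-1.785; half-tol=0.225, Σhalf²=0.652715
  +F: nom +11.900 → Σnom=-136.240; wc +0.480/-0.130 → slack +2.227/-1.915; half-tol=0.305, Σhalf²=0.745740
  +G: nom +46.600 → Σnom=-89.640; wc +0.130/-0.130 → slack +2.357/-2.045; half-tol=0.130, Σhalf²=0.762640
Nominal = -89.640. Worst-case = [-89.640 - 2.045, -89.640 + 2.357] = [-91.685, -87.283]. RSS = √0.762640 = 0.873.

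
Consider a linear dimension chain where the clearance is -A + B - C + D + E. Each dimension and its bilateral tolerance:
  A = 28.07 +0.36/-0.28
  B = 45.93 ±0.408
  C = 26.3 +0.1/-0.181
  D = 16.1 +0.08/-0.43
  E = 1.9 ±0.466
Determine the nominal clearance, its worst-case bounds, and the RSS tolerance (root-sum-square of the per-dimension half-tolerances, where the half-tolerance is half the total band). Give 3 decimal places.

nominal=9.560 wc=[7.796,10.975] rss=0.756

Stack each dimension's contribution:
  -A: nom -28.070 → Σnom=-28.070; wc +0.280/-0.360 → slack +0.280/-0.360; half-tol=0.320, Σhalf²=0.102400
  +B: nom +45.930 → Σnom=17.860; wc +0.408/-0.408 → slack +0.688/-0.768; half-tol=0.408, Σhalf²=0.268864
  -C: nom -26.300 → Σnom=-8.440; wc +0.181/-0.100 → slack +0.869/-0.868; half-tol=0.141, Σhalf²=0.288604
  +D: nom +16.100 → Σnom=7.660; wc +0.080/-0.430 → slack +0.949/-1.298; half-tol=0.255, Σhalf²=0.353629
  +E: nom +1.900 → Σnom=9.560; wc +0.466/-0.466 → slack +1.415/-1.764; half-tol=0.466, Σhalf²=0.570785
Nominal = 9.560. Worst-case = [9.560 - 1.764, 9.560 + 1.415] = [7.796, 10.975]. RSS = √0.570785 = 0.756.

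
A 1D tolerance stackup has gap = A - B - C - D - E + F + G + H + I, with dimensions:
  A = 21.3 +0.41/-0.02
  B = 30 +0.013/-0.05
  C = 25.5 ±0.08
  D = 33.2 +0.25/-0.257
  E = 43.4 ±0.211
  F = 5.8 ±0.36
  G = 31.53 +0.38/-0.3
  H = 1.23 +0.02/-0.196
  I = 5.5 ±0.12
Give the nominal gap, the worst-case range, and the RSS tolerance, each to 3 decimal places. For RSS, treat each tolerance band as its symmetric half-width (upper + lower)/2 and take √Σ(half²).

nominal=-66.740 wc=[-68.290,-64.852] rss=0.659

Stack each dimension's contribution:
  +A: nom +21.300 → Σnom=21.300; wc +0.410/-0.020 → slack +0.410/-0.020; half-tol=0.215, Σhalf²=0.046225
  -B: nom -30.000 → Σnom=-8.700; wc +0.050/-0.013 → slack +0.460/-0.033; half-tol=0.032, Σhalf²=0.047217
  -C: nom -25.500 → Σnom=-34.200; wc +0.080/-0.080 → slack +0.540/-0.113; half-tol=0.080, Σhalf²=0.053617
  -D: nom -33.200 → Σnom=-67.400; wc +0.257/-0.250 → slack +0.797/-0.363; half-tol=0.254, Σhalf²=0.117879
  -E: nom -43.400 → Σnom=-110.800; wc +0.211/-0.211 → slack +1.008/-0.574; half-tol=0.211, Σhalf²=0.162401
  +F: nom +5.800 → Σnom=-105.000; wc +0.360/-0.360 → slack +1.368/-0.934; half-tol=0.360, Σhalf²=0.292000
  +G: nom +31.530 → Σnom=-73.470; wc +0.380/-0.300 → slack +1.748/-1.234; half-tol=0.340, Σhalf²=0.407600
  +H: nom +1.230 → Σnom=-72.240; wc +0.020/-0.196 → slack +1.768/-1.430; half-tol=0.108, Σhalf²=0.419264
  +I: nom +5.500 → Σnom=-66.740; wc +0.120/-0.120 → slack +1.888/-1.550; half-tol=0.120, Σhalf²=0.433665
Nominal = -66.740. Worst-case = [-66.740 - 1.550, -66.740 + 1.888] = [-68.290, -64.852]. RSS = √0.433665 = 0.659.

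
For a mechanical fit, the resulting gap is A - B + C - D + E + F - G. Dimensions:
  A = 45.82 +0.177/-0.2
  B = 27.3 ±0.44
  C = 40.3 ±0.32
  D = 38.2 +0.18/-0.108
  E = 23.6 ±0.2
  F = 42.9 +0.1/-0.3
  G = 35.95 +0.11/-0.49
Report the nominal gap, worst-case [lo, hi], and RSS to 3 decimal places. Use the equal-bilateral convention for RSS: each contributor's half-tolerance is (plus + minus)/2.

nominal=51.170 wc=[49.420,53.005] rss=0.723

Stack each dimension's contribution:
  +A: nom +45.820 → Σnom=45.820; wc +0.177/-0.200 → slack +0.177/-0.200; half-tol=0.189, Σhalf²=0.035532
  -B: nom -27.300 → Σnom=18.520; wc +0.440/-0.440 → slack +0.617/-0.640; half-tol=0.440, Σhalf²=0.229132
  +C: nom +40.300 → Σnom=58.820; wc +0.320/-0.320 → slack +0.937/-0.960; half-tol=0.320, Σhalf²=0.331532
  -D: nom -38.200 → Σnom=20.620; wc +0.108/-0.180 → slack +1.045/-1.140; half-tol=0.144, Σhalf²=0.352268
  +E: nom +23.600 → Σnom=44.220; wc +0.200/-0.200 → slack +1.245/-1.340; half-tol=0.200, Σhalf²=0.392268
  +F: nom +42.900 → Σnom=87.120; wc +0.100/-0.300 → slack +1.345/-1.640; half-tol=0.200, Σhalf²=0.432268
  -G: nom -35.950 → Σnom=51.170; wc +0.490/-0.110 → slack +1.835/-1.750; half-tol=0.300, Σhalf²=0.522268
Nominal = 51.170. Worst-case = [51.170 - 1.750, 51.170 + 1.835] = [49.420, 53.005]. RSS = √0.522268 = 0.723.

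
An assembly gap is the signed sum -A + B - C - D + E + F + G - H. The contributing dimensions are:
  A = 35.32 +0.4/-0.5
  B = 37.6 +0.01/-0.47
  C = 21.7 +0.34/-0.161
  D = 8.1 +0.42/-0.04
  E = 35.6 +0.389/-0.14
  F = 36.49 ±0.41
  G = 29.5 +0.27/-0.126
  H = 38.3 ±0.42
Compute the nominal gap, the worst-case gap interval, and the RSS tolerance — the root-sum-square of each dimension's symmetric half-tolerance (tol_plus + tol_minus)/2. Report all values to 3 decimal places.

nominal=35.770 wc=[33.044,37.970] rss=0.911

Stack each dimension's contribution:
  -A: nom -35.320 → Σnom=-35.320; wc +0.500/-0.400 → slack +0.500/-0.400; half-tol=0.450, Σhalf²=0.202500
  +B: nom +37.600 → Σnom=2.280; wc +0.010/-0.470 → slack +0.510/-0.870; half-tol=0.240, Σhalf²=0.260100
  -C: nom -21.700 → Σnom=-19.420; wc +0.161/-0.340 → slack +0.671/-1.210; half-tol=0.251, Σhalf²=0.322850
  -D: nom -8.100 → Σnom=-27.520; wc +0.040/-0.420 → slack +0.711/-1.630; half-tol=0.230, Σhalf²=0.375750
  +E: nom +35.600 → Σnom=8.080; wc +0.389/-0.140 → slack +1.100/-1.770; half-tol=0.265, Σhalf²=0.445711
  +F: nom +36.490 → Σnom=44.570; wc +0.410/-0.410 → slack +1.510/-2.180; half-tol=0.410, Σhalf²=0.613811
  +G: nom +29.500 → Σnom=74.070; wc +0.270/-0.126 → slack +1.780/-2.306; half-tol=0.198, Σhalf²=0.653015
  -H: nom -38.300 → Σnom=35.770; wc +0.420/-0.420 → slack +2.200/-2.726; half-tol=0.420, Σhalf²=0.829415
Nominal = 35.770. Worst-case = [35.770 - 2.726, 35.770 + 2.200] = [33.044, 37.970]. RSS = √0.829415 = 0.911.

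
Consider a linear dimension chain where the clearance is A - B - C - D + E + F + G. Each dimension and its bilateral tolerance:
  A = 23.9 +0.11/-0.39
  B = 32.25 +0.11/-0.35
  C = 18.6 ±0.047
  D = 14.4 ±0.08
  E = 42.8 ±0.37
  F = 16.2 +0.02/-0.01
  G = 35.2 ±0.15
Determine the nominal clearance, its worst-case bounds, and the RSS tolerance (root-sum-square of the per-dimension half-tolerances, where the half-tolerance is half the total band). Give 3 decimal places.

nominal=52.850 wc=[51.693,53.977] rss=0.533

Stack each dimension's contribution:
  +A: nom +23.900 → Σnom=23.900; wc +0.110/-0.390 → slack +0.110/-0.390; half-tol=0.250, Σhalf²=0.062500
  -B: nom -32.250 → Σnom=-8.350; wc +0.350/-0.110 → slack +0.460/-0.500; half-tol=0.230, Σhalf²=0.115400
  -C: nom -18.600 → Σnom=-26.950; wc +0.047/-0.047 → slack +0.507/-0.547; half-tol=0.047, Σhalf²=0.117609
  -D: nom -14.400 → Σnom=-41.350; wc +0.080/-0.080 → slack +0.587/-0.627; half-tol=0.080, Σhalf²=0.124009
  +E: nom +42.800 → Σnom=1.450; wc +0.370/-0.370 → slack +0.957/-0.997; half-tol=0.370, Σhalf²=0.260909
  +F: nom +16.200 → Σnom=17.650; wc +0.020/-0.010 → slack +0.977/-1.007; half-tol=0.015, Σhalf²=0.261134
  +G: nom +35.200 → Σnom=52.850; wc +0.150/-0.150 → slack +1.127/-1.157; half-tol=0.150, Σhalf²=0.283634
Nominal = 52.850. Worst-case = [52.850 - 1.157, 52.850 + 1.127] = [51.693, 53.977]. RSS = √0.283634 = 0.533.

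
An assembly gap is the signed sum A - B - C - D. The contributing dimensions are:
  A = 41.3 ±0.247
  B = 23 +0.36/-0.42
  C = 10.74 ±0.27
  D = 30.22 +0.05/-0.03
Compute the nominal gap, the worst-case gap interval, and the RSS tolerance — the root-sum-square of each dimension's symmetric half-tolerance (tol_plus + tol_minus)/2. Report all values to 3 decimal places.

Stack each dimension's contribution:
  +A: nom +41.300 → Σnom=41.300; wc +0.247/-0.247 → slack +0.247/-0.247; half-tol=0.247, Σhalf²=0.061009
  -B: nom -23.000 → Σnom=18.300; wc +0.420/-0.360 → slack +0.667/-0.607; half-tol=0.390, Σhalf²=0.213109
  -C: nom -10.740 → Σnom=7.560; wc +0.270/-0.270 → slack +0.937/-0.877; half-tol=0.270, Σhalf²=0.286009
  -D: nom -30.220 → Σnom=-22.660; wc +0.030/-0.050 → slack +0.967/-0.927; half-tol=0.040, Σhalf²=0.287609
Nominal = -22.660. Worst-case = [-22.660 - 0.927, -22.660 + 0.967] = [-23.587, -21.693]. RSS = √0.287609 = 0.536.

nominal=-22.660 wc=[-23.587,-21.693] rss=0.536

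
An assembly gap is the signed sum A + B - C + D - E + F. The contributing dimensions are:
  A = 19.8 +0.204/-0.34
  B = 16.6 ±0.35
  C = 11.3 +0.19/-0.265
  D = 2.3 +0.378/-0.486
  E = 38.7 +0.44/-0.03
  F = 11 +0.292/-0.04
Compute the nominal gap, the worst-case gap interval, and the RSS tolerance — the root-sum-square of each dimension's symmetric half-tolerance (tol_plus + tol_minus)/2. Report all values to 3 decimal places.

Stack each dimension's contribution:
  +A: nom +19.800 → Σnom=19.800; wc +0.204/-0.340 → slack +0.204/-0.340; half-tol=0.272, Σhalf²=0.073984
  +B: nom +16.600 → Σnom=36.400; wc +0.350/-0.350 → slack +0.554/-0.690; half-tol=0.350, Σhalf²=0.196484
  -C: nom -11.300 → Σnom=25.100; wc +0.265/-0.190 → slack +0.819/-0.880; half-tol=0.228, Σhalf²=0.248240
  +D: nom +2.300 → Σnom=27.400; wc +0.378/-0.486 → slack +1.197/-1.366; half-tol=0.432, Σhalf²=0.434864
  -E: nom -38.700 → Σnom=-11.300; wc +0.030/-0.440 → slack +1.227/-1.806; half-tol=0.235, Σhalf²=0.490089
  +F: nom +11.000 → Σnom=-0.300; wc +0.292/-0.040 → slack +1.519/-1.846; half-tol=0.166, Σhalf²=0.517645
Nominal = -0.300. Worst-case = [-0.300 - 1.846, -0.300 + 1.519] = [-2.146, 1.219]. RSS = √0.517645 = 0.719.

nominal=-0.300 wc=[-2.146,1.219] rss=0.719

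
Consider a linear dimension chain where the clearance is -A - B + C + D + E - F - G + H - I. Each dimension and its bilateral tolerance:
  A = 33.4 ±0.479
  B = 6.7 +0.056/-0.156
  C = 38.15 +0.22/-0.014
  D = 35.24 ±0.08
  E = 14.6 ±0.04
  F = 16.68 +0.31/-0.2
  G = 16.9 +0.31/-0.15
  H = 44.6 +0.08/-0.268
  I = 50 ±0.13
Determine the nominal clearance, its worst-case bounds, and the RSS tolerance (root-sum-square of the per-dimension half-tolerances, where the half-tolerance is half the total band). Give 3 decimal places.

Stack each dimension's contribution:
  -A: nom -33.400 → Σnom=-33.400; wc +0.479/-0.479 → slack +0.479/-0.479; half-tol=0.479, Σhalf²=0.229441
  -B: nom -6.700 → Σnom=-40.100; wc +0.156/-0.056 → slack +0.635/-0.535; half-tol=0.106, Σhalf²=0.240677
  +C: nom +38.150 → Σnom=-1.950; wc +0.220/-0.014 → slack +0.855/-0.549; half-tol=0.117, Σhalf²=0.254366
  +D: nom +35.240 → Σnom=33.290; wc +0.080/-0.080 → slack +0.935/-0.629; half-tol=0.080, Σhalf²=0.260766
  +E: nom +14.600 → Σnom=47.890; wc +0.040/-0.040 → slack +0.975/-0.669; half-tol=0.040, Σhalf²=0.262366
  -F: nom -16.680 → Σnom=31.210; wc +0.200/-0.310 → slack +1.175/-0.979; half-tol=0.255, Σhalf²=0.327391
  -G: nom -16.900 → Σnom=14.310; wc +0.150/-0.310 → slack +1.325/-1.289; half-tol=0.230, Σhalf²=0.380291
  +H: nom +44.600 → Σnom=58.910; wc +0.080/-0.268 → slack +1.405/-1.557; half-tol=0.174, Σhalf²=0.410567
  -I: nom -50.000 → Σnom=8.910; wc +0.130/-0.130 → slack +1.535/-1.687; half-tol=0.130, Σhalf²=0.427467
Nominal = 8.910. Worst-case = [8.910 - 1.687, 8.910 + 1.535] = [7.223, 10.445]. RSS = √0.427467 = 0.654.

nominal=8.910 wc=[7.223,10.445] rss=0.654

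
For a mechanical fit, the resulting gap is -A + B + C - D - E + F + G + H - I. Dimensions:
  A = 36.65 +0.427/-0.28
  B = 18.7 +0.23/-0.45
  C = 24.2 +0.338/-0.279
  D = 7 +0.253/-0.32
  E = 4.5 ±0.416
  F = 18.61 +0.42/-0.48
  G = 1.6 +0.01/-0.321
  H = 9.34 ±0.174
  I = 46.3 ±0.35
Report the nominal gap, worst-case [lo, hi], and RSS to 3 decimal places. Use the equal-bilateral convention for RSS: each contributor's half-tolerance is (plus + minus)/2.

nominal=-22.000 wc=[-25.150,-19.462] rss=0.987

Stack each dimension's contribution:
  -A: nom -36.650 → Σnom=-36.650; wc +0.280/-0.427 → slack +0.280/-0.427; half-tol=0.354, Σhalf²=0.124962
  +B: nom +18.700 → Σnom=-17.950; wc +0.230/-0.450 → slack +0.510/-0.877; half-tol=0.340, Σhalf²=0.240562
  +C: nom +24.200 → Σnom=6.250; wc +0.338/-0.279 → slack +0.848/-1.156; half-tol=0.308, Σhalf²=0.335735
  -D: nom -7.000 → Σnom=-0.750; wc +0.320/-0.253 → slack +1.168/-1.409; half-tol=0.286, Σhalf²=0.417817
  -E: nom -4.500 → Σnom=-5.250; wc +0.416/-0.416 → slack +1.584/-1.825; half-tol=0.416, Σhalf²=0.590873
  +F: nom +18.610 → Σnom=13.360; wc +0.420/-0.480 → slack +2.004/-2.305; half-tol=0.450, Σhalf²=0.793373
  +G: nom +1.600 → Σnom=14.960; wc +0.010/-0.321 → slack +2.014/-2.626; half-tol=0.166, Σhalf²=0.820763
  +H: nom +9.340 → Σnom=24.300; wc +0.174/-0.174 → slack +2.188/-2.800; half-tol=0.174, Σhalf²=0.851039
  -I: nom -46.300 → Σnom=-22.000; wc +0.350/-0.350 → slack +2.538/-3.150; half-tol=0.350, Σhalf²=0.973539
Nominal = -22.000. Worst-case = [-22.000 - 3.150, -22.000 + 2.538] = [-25.150, -19.462]. RSS = √0.973539 = 0.987.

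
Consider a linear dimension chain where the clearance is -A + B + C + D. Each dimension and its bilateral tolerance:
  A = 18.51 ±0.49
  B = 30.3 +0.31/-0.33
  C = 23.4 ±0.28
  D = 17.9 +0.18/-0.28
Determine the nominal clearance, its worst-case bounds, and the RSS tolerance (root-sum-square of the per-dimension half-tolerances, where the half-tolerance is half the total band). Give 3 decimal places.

nominal=53.090 wc=[51.710,54.350] rss=0.688

Stack each dimension's contribution:
  -A: nom -18.510 → Σnom=-18.510; wc +0.490/-0.490 → slack +0.490/-0.490; half-tol=0.490, Σhalf²=0.240100
  +B: nom +30.300 → Σnom=11.790; wc +0.310/-0.330 → slack +0.800/-0.820; half-tol=0.320, Σhalf²=0.342500
  +C: nom +23.400 → Σnom=35.190; wc +0.280/-0.280 → slack +1.080/-1.100; half-tol=0.280, Σhalf²=0.420900
  +D: nom +17.900 → Σnom=53.090; wc +0.180/-0.280 → slack +1.260/-1.380; half-tol=0.230, Σhalf²=0.473800
Nominal = 53.090. Worst-case = [53.090 - 1.380, 53.090 + 1.260] = [51.710, 54.350]. RSS = √0.473800 = 0.688.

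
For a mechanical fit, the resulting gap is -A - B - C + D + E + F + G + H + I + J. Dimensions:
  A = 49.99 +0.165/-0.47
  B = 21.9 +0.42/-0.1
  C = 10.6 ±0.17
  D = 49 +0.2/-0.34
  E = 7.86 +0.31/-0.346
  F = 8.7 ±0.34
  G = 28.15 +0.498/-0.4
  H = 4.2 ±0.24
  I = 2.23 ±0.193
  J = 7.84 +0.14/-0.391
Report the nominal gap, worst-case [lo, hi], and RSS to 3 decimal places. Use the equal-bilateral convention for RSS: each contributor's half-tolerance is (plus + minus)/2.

Stack each dimension's contribution:
  -A: nom -49.990 → Σnom=-49.990; wc +0.470/-0.165 → slack +0.470/-0.165; half-tol=0.318, Σhalf²=0.100806
  -B: nom -21.900 → Σnom=-71.890; wc +0.100/-0.420 → slack +0.570/-0.585; half-tol=0.260, Σhalf²=0.168406
  -C: nom -10.600 → Σnom=-82.490; wc +0.170/-0.170 → slack +0.740/-0.755; half-tol=0.170, Σhalf²=0.197306
  +D: nom +49.000 → Σnom=-33.490; wc +0.200/-0.340 → slack +0.940/-1.095; half-tol=0.270, Σhalf²=0.270206
  +E: nom +7.860 → Σnom=-25.630; wc +0.310/-0.346 → slack +1.250/-1.441; half-tol=0.328, Σhalf²=0.377790
  +F: nom +8.700 → Σnom=-16.930; wc +0.340/-0.340 → slack +1.590/-1.781; half-tol=0.340, Σhalf²=0.493390
  +G: nom +28.150 → Σnom=11.220; wc +0.498/-0.400 → slack +2.088/-2.181; half-tol=0.449, Σhalf²=0.694991
  +H: nom +4.200 → Σnom=15.420; wc +0.240/-0.240 → slack +2.328/-2.421; half-tol=0.240, Σhalf²=0.752591
  +I: nom +2.230 → Σnom=17.650; wc +0.193/-0.193 → slack +2.521/-2.614; half-tol=0.193, Σhalf²=0.789840
  +J: nom +7.840 → Σnom=25.490; wc +0.140/-0.391 → slack +2.661/-3.005; half-tol=0.266, Σhalf²=0.860330
Nominal = 25.490. Worst-case = [25.490 - 3.005, 25.490 + 2.661] = [22.485, 28.151]. RSS = √0.860330 = 0.928.

nominal=25.490 wc=[22.485,28.151] rss=0.928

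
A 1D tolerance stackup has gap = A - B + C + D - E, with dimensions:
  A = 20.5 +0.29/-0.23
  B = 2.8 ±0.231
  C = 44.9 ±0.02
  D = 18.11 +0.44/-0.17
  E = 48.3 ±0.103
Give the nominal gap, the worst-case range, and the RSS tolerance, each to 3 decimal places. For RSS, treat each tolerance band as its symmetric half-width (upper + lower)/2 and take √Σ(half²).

Stack each dimension's contribution:
  +A: nom +20.500 → Σnom=20.500; wc +0.290/-0.230 → slack +0.290/-0.230; half-tol=0.260, Σhalf²=0.067600
  -B: nom -2.800 → Σnom=17.700; wc +0.231/-0.231 → slack +0.521/-0.461; half-tol=0.231, Σhalf²=0.120961
  +C: nom +44.900 → Σnom=62.600; wc +0.020/-0.020 → slack +0.541/-0.481; half-tol=0.020, Σhalf²=0.121361
  +D: nom +18.110 → Σnom=80.710; wc +0.440/-0.170 → slack +0.981/-0.651; half-tol=0.305, Σhalf²=0.214386
  -E: nom -48.300 → Σnom=32.410; wc +0.103/-0.103 → slack +1.084/-0.754; half-tol=0.103, Σhalf²=0.224995
Nominal = 32.410. Worst-case = [32.410 - 0.754, 32.410 + 1.084] = [31.656, 33.494]. RSS = √0.224995 = 0.474.

nominal=32.410 wc=[31.656,33.494] rss=0.474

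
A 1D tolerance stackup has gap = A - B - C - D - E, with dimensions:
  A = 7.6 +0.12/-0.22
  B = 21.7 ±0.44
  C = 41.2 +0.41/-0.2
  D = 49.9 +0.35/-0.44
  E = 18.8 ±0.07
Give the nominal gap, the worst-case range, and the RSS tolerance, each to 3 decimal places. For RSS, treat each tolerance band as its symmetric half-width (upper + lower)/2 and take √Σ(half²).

Stack each dimension's contribution:
  +A: nom +7.600 → Σnom=7.600; wc +0.120/-0.220 → slack +0.120/-0.220; half-tol=0.170, Σhalf²=0.028900
  -B: nom -21.700 → Σnom=-14.100; wc +0.440/-0.440 → slack +0.560/-0.660; half-tol=0.440, Σhalf²=0.222500
  -C: nom -41.200 → Σnom=-55.300; wc +0.200/-0.410 → slack +0.760/-1.070; half-tol=0.305, Σhalf²=0.315525
  -D: nom -49.900 → Σnom=-105.200; wc +0.440/-0.350 → slack +1.200/-1.420; half-tol=0.395, Σhalf²=0.471550
  -E: nom -18.800 → Σnom=-124.000; wc +0.070/-0.070 → slack +1.270/-1.490; half-tol=0.070, Σhalf²=0.476450
Nominal = -124.000. Worst-case = [-124.000 - 1.490, -124.000 + 1.270] = [-125.490, -122.730]. RSS = √0.476450 = 0.690.

nominal=-124.000 wc=[-125.490,-122.730] rss=0.690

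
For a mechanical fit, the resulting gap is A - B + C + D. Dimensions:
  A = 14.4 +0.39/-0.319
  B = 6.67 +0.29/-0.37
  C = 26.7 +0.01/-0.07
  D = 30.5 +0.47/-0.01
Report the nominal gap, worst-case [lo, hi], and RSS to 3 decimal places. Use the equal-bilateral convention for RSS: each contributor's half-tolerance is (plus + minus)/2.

nominal=64.930 wc=[64.241,66.170] rss=0.542

Stack each dimension's contribution:
  +A: nom +14.400 → Σnom=14.400; wc +0.390/-0.319 → slack +0.390/-0.319; half-tol=0.355, Σhalf²=0.125670
  -B: nom -6.670 → Σnom=7.730; wc +0.370/-0.290 → slack +0.760/-0.609; half-tol=0.330, Σhalf²=0.234570
  +C: nom +26.700 → Σnom=34.430; wc +0.010/-0.070 → slack +0.770/-0.679; half-tol=0.040, Σhalf²=0.236170
  +D: nom +30.500 → Σnom=64.930; wc +0.470/-0.010 → slack +1.240/-0.689; half-tol=0.240, Σhalf²=0.293770
Nominal = 64.930. Worst-case = [64.930 - 0.689, 64.930 + 1.240] = [64.241, 66.170]. RSS = √0.293770 = 0.542.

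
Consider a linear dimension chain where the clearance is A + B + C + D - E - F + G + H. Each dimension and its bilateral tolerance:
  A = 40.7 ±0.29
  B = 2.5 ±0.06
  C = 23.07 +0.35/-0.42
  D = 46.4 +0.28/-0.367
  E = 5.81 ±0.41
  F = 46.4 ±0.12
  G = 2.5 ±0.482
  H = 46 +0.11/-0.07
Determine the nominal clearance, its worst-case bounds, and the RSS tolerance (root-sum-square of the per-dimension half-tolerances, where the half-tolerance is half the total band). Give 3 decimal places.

Stack each dimension's contribution:
  +A: nom +40.700 → Σnom=40.700; wc +0.290/-0.290 → slack +0.290/-0.290; half-tol=0.290, Σhalf²=0.084100
  +B: nom +2.500 → Σnom=43.200; wc +0.060/-0.060 → slack +0.350/-0.350; half-tol=0.060, Σhalf²=0.087700
  +C: nom +23.070 → Σnom=66.270; wc +0.350/-0.420 → slack +0.700/-0.770; half-tol=0.385, Σhalf²=0.235925
  +D: nom +46.400 → Σnom=112.670; wc +0.280/-0.367 → slack +0.980/-1.137; half-tol=0.324, Σhalf²=0.340577
  -E: nom -5.810 → Σnom=106.860; wc +0.410/-0.410 → slack +1.390/-1.547; half-tol=0.410, Σhalf²=0.508677
  -F: nom -46.400 → Σnom=60.460; wc +0.120/-0.120 → slack +1.510/-1.667; half-tol=0.120, Σhalf²=0.523077
  +G: nom +2.500 → Σnom=62.960; wc +0.482/-0.482 → slack +1.992/-2.149; half-tol=0.482, Σhalf²=0.755401
  +H: nom +46.000 → Σnom=108.960; wc +0.110/-0.070 → slack +2.102/-2.219; half-tol=0.090, Σhalf²=0.763501
Nominal = 108.960. Worst-case = [108.960 - 2.219, 108.960 + 2.102] = [106.741, 111.062]. RSS = √0.763501 = 0.874.

nominal=108.960 wc=[106.741,111.062] rss=0.874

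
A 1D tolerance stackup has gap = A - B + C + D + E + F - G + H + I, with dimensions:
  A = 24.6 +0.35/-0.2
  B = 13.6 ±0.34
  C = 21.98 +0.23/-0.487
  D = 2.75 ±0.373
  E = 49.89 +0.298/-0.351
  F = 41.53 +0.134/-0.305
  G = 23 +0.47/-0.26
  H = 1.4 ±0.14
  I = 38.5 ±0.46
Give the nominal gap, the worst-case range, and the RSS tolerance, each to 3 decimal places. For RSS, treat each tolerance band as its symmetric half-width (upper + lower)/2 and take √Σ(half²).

Stack each dimension's contribution:
  +A: nom +24.600 → Σnom=24.600; wc +0.350/-0.200 → slack +0.350/-0.200; half-tol=0.275, Σhalf²=0.075625
  -B: nom -13.600 → Σnom=11.000; wc +0.340/-0.340 → slack +0.690/-0.540; half-tol=0.340, Σhalf²=0.191225
  +C: nom +21.980 → Σnom=32.980; wc +0.230/-0.487 → slack +0.920/-1.027; half-tol=0.358, Σhalf²=0.319747
  +D: nom +2.750 → Σnom=35.730; wc +0.373/-0.373 → slack +1.293/-1.400; half-tol=0.373, Σhalf²=0.458876
  +E: nom +49.890 → Σnom=85.620; wc +0.298/-0.351 → slack +1.591/-1.751; half-tol=0.325, Σhalf²=0.564177
  +F: nom +41.530 → Σnom=127.150; wc +0.134/-0.305 → slack +1.725/-2.056; half-tol=0.220, Σhalf²=0.612357
  -G: nom -23.000 → Σnom=104.150; wc +0.260/-0.470 → slack +1.985/-2.526; half-tol=0.365, Σhalf²=0.745582
  +H: nom +1.400 → Σnom=105.550; wc +0.140/-0.140 → slack +2.125/-2.666; half-tol=0.140, Σhalf²=0.765182
  +I: nom +38.500 → Σnom=144.050; wc +0.460/-0.460 → slack +2.585/-3.126; half-tol=0.460, Σhalf²=0.976782
Nominal = 144.050. Worst-case = [144.050 - 3.126, 144.050 + 2.585] = [140.924, 146.635]. RSS = √0.976782 = 0.988.

nominal=144.050 wc=[140.924,146.635] rss=0.988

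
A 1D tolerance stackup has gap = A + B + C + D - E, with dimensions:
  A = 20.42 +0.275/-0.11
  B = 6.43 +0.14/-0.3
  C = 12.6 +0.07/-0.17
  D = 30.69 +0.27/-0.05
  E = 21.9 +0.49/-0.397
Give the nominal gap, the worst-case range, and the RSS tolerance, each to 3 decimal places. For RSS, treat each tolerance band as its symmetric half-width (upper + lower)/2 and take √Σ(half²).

nominal=48.240 wc=[47.120,49.392] rss=0.568

Stack each dimension's contribution:
  +A: nom +20.420 → Σnom=20.420; wc +0.275/-0.110 → slack +0.275/-0.110; half-tol=0.193, Σhalf²=0.037056
  +B: nom +6.430 → Σnom=26.850; wc +0.140/-0.300 → slack +0.415/-0.410; half-tol=0.220, Σhalf²=0.085456
  +C: nom +12.600 → Σnom=39.450; wc +0.070/-0.170 → slack +0.485/-0.580; half-tol=0.120, Σhalf²=0.099856
  +D: nom +30.690 → Σnom=70.140; wc +0.270/-0.050 → slack +0.755/-0.630; half-tol=0.160, Σhalf²=0.125456
  -E: nom -21.900 → Σnom=48.240; wc +0.397/-0.490 → slack +1.152/-1.120; half-tol=0.444, Σhalf²=0.322149
Nominal = 48.240. Worst-case = [48.240 - 1.120, 48.240 + 1.152] = [47.120, 49.392]. RSS = √0.322149 = 0.568.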